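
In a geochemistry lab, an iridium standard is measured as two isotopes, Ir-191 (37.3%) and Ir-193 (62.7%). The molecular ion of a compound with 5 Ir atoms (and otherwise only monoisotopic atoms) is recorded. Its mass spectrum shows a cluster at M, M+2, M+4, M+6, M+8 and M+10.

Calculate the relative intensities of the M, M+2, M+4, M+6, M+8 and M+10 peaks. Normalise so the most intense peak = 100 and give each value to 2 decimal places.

2.11 : 17.70 : 59.49 : 100.00 : 84.05 : 28.26

Expanding (0.373 + 0.627)^5:
P(M) = 0.373^5 = 0.007220
P(M+2) = 5 × 0.373^4 × 0.627^1 = 0.060684
P(M+4) = 10 × 0.373^3 × 0.627^2 = 0.204015
P(M+6) = 10 × 0.373^2 × 0.627^3 = 0.342942
P(M+8) = 5 × 0.373^1 × 0.627^4 = 0.288237
P(M+10) = 0.627^5 = 0.096903
The M+6 peak is largest (0.342942); scaling to 100 gives 2.11 : 17.70 : 59.49 : 100.00 : 84.05 : 28.26.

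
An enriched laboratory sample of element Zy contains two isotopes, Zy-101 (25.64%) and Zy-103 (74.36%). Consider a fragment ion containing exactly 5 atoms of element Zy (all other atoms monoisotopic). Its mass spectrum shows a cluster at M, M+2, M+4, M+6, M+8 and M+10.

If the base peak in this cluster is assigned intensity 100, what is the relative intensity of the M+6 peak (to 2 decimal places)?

Term probabilities: M 0.0011, M+2 0.0161, M+4 0.0932, M+6 0.2703, M+8 0.3920, M+10 0.2274. Base peak = M+8.
P(M+8) = C(5,4) × 0.2564^1 × 0.7436^4 = 5 × 0.2564 × 0.30574371 = 0.391963 (base)
P(M+6) = C(5,3) × 0.2564^2 × 0.7436^3 = 10 × 0.06574096 × 0.4111669 = 0.270305
Relative intensity = 0.270305 / 0.391963 × 100 = 68.96

68.96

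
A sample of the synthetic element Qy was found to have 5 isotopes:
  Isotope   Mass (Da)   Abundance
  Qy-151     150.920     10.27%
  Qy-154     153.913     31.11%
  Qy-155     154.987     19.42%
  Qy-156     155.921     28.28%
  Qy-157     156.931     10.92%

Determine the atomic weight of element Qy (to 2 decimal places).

154.71 Da

The abundance-weighted mean is 0.1027 × 150.920 + 0.3111 × 153.913 + 0.1942 × 154.987 + 0.2828 × 155.921 + 0.1092 × 156.931
= 15.4995 + 47.8823 + 30.0985 + 44.0945 + 17.1369 = 154.7117 Da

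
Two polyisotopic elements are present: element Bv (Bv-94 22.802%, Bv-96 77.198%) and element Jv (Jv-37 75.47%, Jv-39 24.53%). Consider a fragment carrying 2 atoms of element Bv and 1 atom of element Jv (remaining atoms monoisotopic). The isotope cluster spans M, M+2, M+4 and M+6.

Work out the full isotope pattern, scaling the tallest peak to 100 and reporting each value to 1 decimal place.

7.3 : 51.9 : 100.0 : 27.3

Element Bv pattern (n=2): 0.05199312 : 0.35205376 : 0.59595312
Element Jv pattern (n=1): 0.7547 : 0.2453
Convolve the two distributions (both contribute in 2-u steps):
  M: 0.05199312×0.7547 = 0.039239
  M+2: 0.05199312×0.2453 + 0.35205376×0.7547 = 0.278449
  M+4: 0.35205376×0.2453 + 0.59595312×0.7547 = 0.536125
  M+6: 0.59595312×0.2453 = 0.146187
Scale to base peak (0.536125) = 100: 7.3 : 51.9 : 100.0 : 27.3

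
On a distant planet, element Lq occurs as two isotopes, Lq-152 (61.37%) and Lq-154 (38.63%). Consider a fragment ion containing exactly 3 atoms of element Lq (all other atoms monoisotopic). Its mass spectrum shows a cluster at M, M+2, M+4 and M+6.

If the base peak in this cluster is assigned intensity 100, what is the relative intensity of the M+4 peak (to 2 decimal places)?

Binomial terms of (0.6137 + 0.3863)^3: M 0.2311, M+2 0.4365, M+4 0.2747, M+6 0.0576 → M+2 is the base peak.
P(M+2) = C(3,1) × 0.6137^2 × 0.3863^1 = 3 × 0.37662769 × 0.3863 = 0.436474 (base)
P(M+4) = C(3,2) × 0.6137^1 × 0.3863^2 = 3 × 0.6137 × 0.14922769 = 0.274743
Relative intensity = 0.274743 / 0.436474 × 100 = 62.95

62.95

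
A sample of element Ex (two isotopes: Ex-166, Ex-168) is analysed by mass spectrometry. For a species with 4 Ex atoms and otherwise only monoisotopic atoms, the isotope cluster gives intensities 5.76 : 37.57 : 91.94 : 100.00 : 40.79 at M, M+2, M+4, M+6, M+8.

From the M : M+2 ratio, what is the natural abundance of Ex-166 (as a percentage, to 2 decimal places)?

38.01%

Write p for the Ex-166 fraction. I(M+2)/I(M) = [C(4,1)·p^3·(1−p)] / p^4 = 4·(1−p)/p = 37.57/5.76 = 6.5226
(1−p)/p = 6.5226/4 = 1.6306  ⇒  p = 1/(1 + 1.6306) = 0.3801
Ex-166: 38.01%, Ex-168: 61.99%.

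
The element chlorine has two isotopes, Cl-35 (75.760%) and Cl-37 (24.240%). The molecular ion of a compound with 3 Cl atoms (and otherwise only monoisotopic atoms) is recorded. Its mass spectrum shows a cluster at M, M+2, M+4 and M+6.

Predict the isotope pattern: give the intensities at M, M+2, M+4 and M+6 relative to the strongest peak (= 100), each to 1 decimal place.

100.0 : 96.0 : 30.7 : 3.3

Each Cl atom is independently Cl-35 (p = 0.75760) or Cl-37 (q = 0.24240); the cluster is the binomial expansion (p + q)^3.
P(M) = 0.75760^3 = 0.434830
P(M+2) = 3 × 0.75760^2 × 0.24240^1 = 0.417382
P(M+4) = 3 × 0.75760^1 × 0.24240^2 = 0.133545
P(M+6) = 0.24240^3 = 0.014243
The M peak is largest (0.434830); scaling to 100 gives 100.0 : 96.0 : 30.7 : 3.3.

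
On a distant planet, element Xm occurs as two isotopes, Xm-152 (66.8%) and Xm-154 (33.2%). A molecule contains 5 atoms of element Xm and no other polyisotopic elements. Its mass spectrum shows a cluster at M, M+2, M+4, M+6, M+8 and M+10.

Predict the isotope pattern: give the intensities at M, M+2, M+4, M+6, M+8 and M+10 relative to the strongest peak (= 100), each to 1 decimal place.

Each Xm atom is independently Xm-152 (p = 0.668) or Xm-154 (q = 0.332); the cluster is the binomial expansion (p + q)^5.
P(M) = 0.668^5 = 0.133009
P(M+2) = 5 × 0.668^4 × 0.332^1 = 0.330532
P(M+4) = 10 × 0.668^3 × 0.332^2 = 0.328553
P(M+6) = 10 × 0.668^2 × 0.332^3 = 0.163293
P(M+8) = 5 × 0.668^1 × 0.332^4 = 0.040579
P(M+10) = 0.332^5 = 0.004034
The M+2 peak is largest (0.330532); scaling to 100 gives 40.2 : 100.0 : 99.4 : 49.4 : 12.3 : 1.2.

40.2 : 100.0 : 99.4 : 49.4 : 12.3 : 1.2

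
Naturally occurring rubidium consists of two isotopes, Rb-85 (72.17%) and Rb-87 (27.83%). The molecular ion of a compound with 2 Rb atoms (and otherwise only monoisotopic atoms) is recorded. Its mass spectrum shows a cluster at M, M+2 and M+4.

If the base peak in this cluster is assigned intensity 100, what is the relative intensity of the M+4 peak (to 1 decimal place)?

Binomial terms of (0.7217 + 0.2783)^2: M 0.5209, M+2 0.4017, M+4 0.0775 → M is the base peak.
P(M) = C(2,0) × 0.7217^2 × 0.2783^0 = 1 × 0.52085089 × 1.0000 = 0.520851 (base)
P(M+4) = C(2,2) × 0.7217^0 × 0.2783^2 = 1 × 1.0000 × 0.07745089 = 0.077451
Relative intensity = 0.077451 / 0.520851 × 100 = 14.9

14.9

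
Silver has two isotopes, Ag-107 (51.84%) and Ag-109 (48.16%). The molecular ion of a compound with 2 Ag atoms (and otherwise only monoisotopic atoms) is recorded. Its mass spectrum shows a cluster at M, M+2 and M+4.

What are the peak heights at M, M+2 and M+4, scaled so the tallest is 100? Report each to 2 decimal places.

53.82 : 100.00 : 46.45

The 2 Ag atoms are independent, so intensities follow the terms of (0.5184 + 0.4816)^2.
P(M) = 0.5184^2 = 0.268739
P(M+2) = 2 × 0.5184^1 × 0.4816^1 = 0.499323
P(M+4) = 0.4816^2 = 0.231939
The M+2 peak is largest (0.499323); scaling to 100 gives 53.82 : 100.00 : 46.45.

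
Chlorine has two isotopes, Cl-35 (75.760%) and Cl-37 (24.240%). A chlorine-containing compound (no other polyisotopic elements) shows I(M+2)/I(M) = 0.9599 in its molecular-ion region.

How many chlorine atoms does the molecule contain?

3

The M+2/M ratio from n Cl atoms is n · q/p = n · 0.24240/0.75760.
n = 0.9599 × 0.75760/0.24240 = 3.00 ≈ 3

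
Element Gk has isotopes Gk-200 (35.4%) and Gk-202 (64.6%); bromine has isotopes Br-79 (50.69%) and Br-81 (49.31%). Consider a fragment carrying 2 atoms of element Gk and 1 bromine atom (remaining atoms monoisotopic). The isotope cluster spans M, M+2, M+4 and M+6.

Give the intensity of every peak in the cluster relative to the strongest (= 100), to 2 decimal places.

Element Gk pattern (n=2): 0.125316 : 0.457368 : 0.417316
Bromine pattern (n=1): 0.5069 : 0.4931
Convolve the two distributions (both contribute in 2-u steps):
  M: 0.125316×0.5069 = 0.063523
  M+2: 0.125316×0.4931 + 0.457368×0.5069 = 0.293633
  M+4: 0.457368×0.4931 + 0.417316×0.5069 = 0.437066
  M+6: 0.417316×0.4931 = 0.205779
Scale to base peak (0.437066) = 100: 14.53 : 67.18 : 100.00 : 47.08

14.53 : 67.18 : 100.00 : 47.08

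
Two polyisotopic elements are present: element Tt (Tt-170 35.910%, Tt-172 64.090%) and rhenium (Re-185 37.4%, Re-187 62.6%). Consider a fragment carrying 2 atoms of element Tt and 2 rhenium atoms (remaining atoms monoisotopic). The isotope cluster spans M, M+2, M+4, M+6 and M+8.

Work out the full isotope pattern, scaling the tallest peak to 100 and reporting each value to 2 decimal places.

Element Tt pattern (n=2): 0.12895281 : 0.46029438 : 0.41075281
Rhenium pattern (n=2): 0.139876 : 0.468248 : 0.391876
Convolve the two distributions (both contribute in 2-u steps):
  M: 0.12895281×0.139876 = 0.018037
  M+2: 0.12895281×0.468248 + 0.46029438×0.139876 = 0.124766
  M+4: 0.12895281×0.391876 + 0.46029438×0.468248 + 0.41075281×0.139876 = 0.323520
  M+6: 0.46029438×0.391876 + 0.41075281×0.468248 = 0.372713
  M+8: 0.41075281×0.391876 = 0.160964
Scale to base peak (0.372713) = 100: 4.84 : 33.48 : 86.80 : 100.00 : 43.19

4.84 : 33.48 : 86.80 : 100.00 : 43.19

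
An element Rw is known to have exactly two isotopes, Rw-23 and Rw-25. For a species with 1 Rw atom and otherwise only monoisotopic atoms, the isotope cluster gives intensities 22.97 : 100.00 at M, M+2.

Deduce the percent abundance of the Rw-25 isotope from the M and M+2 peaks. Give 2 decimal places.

If p is the fraction of Rw that is Rw-23, then I(M+2)/I(M) = [C(1,1)·p^0·(1−p)] / p^1 = 1·(1−p)/p = 100.00/22.97 = 4.3535
(1−p)/p = 4.3535/1 = 4.3535  ⇒  p = 1/(1 + 4.3535) = 0.1868
Rw-23: 18.68%, Rw-25: 81.32%.

81.32%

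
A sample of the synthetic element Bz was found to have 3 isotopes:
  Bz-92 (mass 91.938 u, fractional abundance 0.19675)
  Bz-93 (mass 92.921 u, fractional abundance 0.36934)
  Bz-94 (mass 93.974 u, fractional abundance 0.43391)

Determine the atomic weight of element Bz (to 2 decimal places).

The abundance-weighted mean is 0.19675 × 91.938 + 0.36934 × 92.921 + 0.43391 × 93.974
= 18.0888 + 34.3194 + 40.7763 = 93.1845 u

93.18 u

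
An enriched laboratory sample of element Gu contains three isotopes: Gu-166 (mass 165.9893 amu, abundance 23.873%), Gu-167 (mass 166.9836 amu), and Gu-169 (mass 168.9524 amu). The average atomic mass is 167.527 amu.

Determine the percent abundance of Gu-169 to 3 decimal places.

Let x and y be the fractions of Gu-167 and Gu-169. Then x + y = 1 − 0.23873 = 0.76127 and 166.9836x + 168.9524y = 167.527 − 0.23873×165.9893 = 127.900374411.
Substituting: 166.9836x + 168.9524(0.76127 − x) = 127.900374411
(166.9836 − 168.9524)x = -0.718019137  ⇒  x = 0.36470, y = 0.39657
Gu-167: 36.470%, Gu-169: 39.657%.

39.657%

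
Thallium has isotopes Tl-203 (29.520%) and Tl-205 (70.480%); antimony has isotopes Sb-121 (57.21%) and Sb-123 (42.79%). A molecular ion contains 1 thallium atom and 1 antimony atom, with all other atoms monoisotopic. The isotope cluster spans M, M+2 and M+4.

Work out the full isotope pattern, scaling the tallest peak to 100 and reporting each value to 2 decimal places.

Thallium pattern (n=1): 0.2952 : 0.7048
Antimony pattern (n=1): 0.5721 : 0.4279
Convolve the two distributions (both contribute in 2-u steps):
  M: 0.2952×0.5721 = 0.168884
  M+2: 0.2952×0.4279 + 0.7048×0.5721 = 0.529532
  M+4: 0.7048×0.4279 = 0.301584
Scale to base peak (0.529532) = 100: 31.89 : 100.00 : 56.95

31.89 : 100.00 : 56.95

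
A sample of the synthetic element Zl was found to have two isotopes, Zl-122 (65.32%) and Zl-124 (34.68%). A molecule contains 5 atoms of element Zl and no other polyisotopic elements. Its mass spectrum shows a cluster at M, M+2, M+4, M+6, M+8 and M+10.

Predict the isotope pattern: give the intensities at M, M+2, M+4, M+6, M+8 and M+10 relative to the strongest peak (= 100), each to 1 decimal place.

35.5 : 94.2 : 100.0 : 53.1 : 14.1 : 1.5

Each Zl atom is independently Zl-122 (p = 0.6532) or Zl-124 (q = 0.3468); the cluster is the binomial expansion (p + q)^5.
P(M) = 0.6532^5 = 0.118913
P(M+2) = 5 × 0.6532^4 × 0.3468^1 = 0.315670
P(M+4) = 10 × 0.6532^3 × 0.3468^2 = 0.335194
P(M+6) = 10 × 0.6532^2 × 0.3468^3 = 0.177963
P(M+8) = 5 × 0.6532^1 × 0.3468^4 = 0.047242
P(M+10) = 0.3468^5 = 0.005016
The M+4 peak is largest (0.335194); scaling to 100 gives 35.5 : 94.2 : 100.0 : 53.1 : 14.1 : 1.5.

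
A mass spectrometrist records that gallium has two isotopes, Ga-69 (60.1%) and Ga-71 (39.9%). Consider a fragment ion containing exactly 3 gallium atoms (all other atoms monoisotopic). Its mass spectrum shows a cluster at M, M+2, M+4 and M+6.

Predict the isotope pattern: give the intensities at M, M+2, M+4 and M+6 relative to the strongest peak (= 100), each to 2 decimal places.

50.21 : 100.00 : 66.39 : 14.69

Each Ga atom is independently Ga-69 (p = 0.601) or Ga-71 (q = 0.399); the cluster is the binomial expansion (p + q)^3.
P(M) = 0.601^3 = 0.217082
P(M+2) = 3 × 0.601^2 × 0.399^1 = 0.432358
P(M+4) = 3 × 0.601^1 × 0.399^2 = 0.287039
P(M+6) = 0.399^3 = 0.063521
The M+2 peak is largest (0.432358); scaling to 100 gives 50.21 : 100.00 : 66.39 : 14.69.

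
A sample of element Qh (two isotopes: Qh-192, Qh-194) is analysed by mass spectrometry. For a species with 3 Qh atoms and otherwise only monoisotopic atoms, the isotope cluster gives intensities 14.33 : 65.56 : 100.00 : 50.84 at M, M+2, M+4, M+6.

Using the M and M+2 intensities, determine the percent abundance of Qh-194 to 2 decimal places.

60.40%

Let p = fractional abundance of Qh-192. I(M+2)/I(M) = [C(3,1)·p^2·(1−p)] / p^3 = 3·(1−p)/p = 65.56/14.33 = 4.5750
(1−p)/p = 4.5750/3 = 1.5250  ⇒  p = 1/(1 + 1.5250) = 0.3960
Qh-192: 39.60%, Qh-194: 60.40%.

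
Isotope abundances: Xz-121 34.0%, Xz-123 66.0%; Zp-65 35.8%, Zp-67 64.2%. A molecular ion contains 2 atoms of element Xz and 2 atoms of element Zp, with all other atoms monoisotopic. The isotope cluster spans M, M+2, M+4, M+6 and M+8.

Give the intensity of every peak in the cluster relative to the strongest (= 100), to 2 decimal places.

3.85 : 28.73 : 80.42 : 100.00 : 46.61

Element Xz pattern (n=2): 0.1156 : 0.4488 : 0.4356
Element Zp pattern (n=2): 0.128164 : 0.459672 : 0.412164
Convolve the two distributions (both contribute in 2-u steps):
  M: 0.1156×0.128164 = 0.014816
  M+2: 0.1156×0.459672 + 0.4488×0.128164 = 0.110658
  M+4: 0.1156×0.412164 + 0.4488×0.459672 + 0.4356×0.128164 = 0.309775
  M+6: 0.4488×0.412164 + 0.4356×0.459672 = 0.385212
  M+8: 0.4356×0.412164 = 0.179539
Scale to base peak (0.385212) = 100: 3.85 : 28.73 : 80.42 : 100.00 : 46.61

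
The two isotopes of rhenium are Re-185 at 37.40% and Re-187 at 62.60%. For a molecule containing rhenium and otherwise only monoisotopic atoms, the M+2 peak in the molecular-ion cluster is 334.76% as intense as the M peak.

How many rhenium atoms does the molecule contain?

For n independent Re atoms, I(M+2)/I(M) = n · (abundance Re-187) / (abundance Re-185) = n · 0.6260/0.3740.
n = 3.3476 × 0.3740/0.6260 = 2.00 ≈ 2

2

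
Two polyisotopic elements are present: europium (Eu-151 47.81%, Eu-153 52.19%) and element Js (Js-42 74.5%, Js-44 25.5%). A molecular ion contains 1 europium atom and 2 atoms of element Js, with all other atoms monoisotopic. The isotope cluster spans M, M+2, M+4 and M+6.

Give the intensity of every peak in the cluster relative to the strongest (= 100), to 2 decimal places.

56.30 : 100.00 : 48.67 : 7.20

Europium pattern (n=1): 0.4781 : 0.5219
Element Js pattern (n=2): 0.555025 : 0.37995 : 0.065025
Convolve the two distributions (both contribute in 2-u steps):
  M: 0.4781×0.555025 = 0.265357
  M+2: 0.4781×0.37995 + 0.5219×0.555025 = 0.471322
  M+4: 0.4781×0.065025 + 0.5219×0.37995 = 0.229384
  M+6: 0.5219×0.065025 = 0.033937
Scale to base peak (0.471322) = 100: 56.30 : 100.00 : 48.67 : 7.20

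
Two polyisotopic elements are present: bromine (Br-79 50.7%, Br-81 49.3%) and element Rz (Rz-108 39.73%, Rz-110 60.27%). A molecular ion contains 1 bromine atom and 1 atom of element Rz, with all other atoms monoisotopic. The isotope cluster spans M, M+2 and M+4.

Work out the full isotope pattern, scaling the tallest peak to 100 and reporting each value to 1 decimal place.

Bromine pattern (n=1): 0.5070 : 0.4930
Element Rz pattern (n=1): 0.3973 : 0.6027
Convolve the two distributions (both contribute in 2-u steps):
  M: 0.5070×0.3973 = 0.201431
  M+2: 0.5070×0.6027 + 0.4930×0.3973 = 0.501438
  M+4: 0.4930×0.6027 = 0.297131
Scale to base peak (0.501438) = 100: 40.2 : 100.0 : 59.3

40.2 : 100.0 : 59.3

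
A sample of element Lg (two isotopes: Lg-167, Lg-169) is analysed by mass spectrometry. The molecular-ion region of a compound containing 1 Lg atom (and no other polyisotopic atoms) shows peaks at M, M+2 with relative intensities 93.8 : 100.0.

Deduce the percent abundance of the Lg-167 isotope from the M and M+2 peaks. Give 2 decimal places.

Write p for the Lg-167 fraction. I(M+2)/I(M) = [C(1,1)·p^0·(1−p)] / p^1 = 1·(1−p)/p = 100.0/93.8 = 1.0661
(1−p)/p = 1.0661/1 = 1.0661  ⇒  p = 1/(1 + 1.0661) = 0.4840
Lg-167: 48.40%, Lg-169: 51.60%.

48.40%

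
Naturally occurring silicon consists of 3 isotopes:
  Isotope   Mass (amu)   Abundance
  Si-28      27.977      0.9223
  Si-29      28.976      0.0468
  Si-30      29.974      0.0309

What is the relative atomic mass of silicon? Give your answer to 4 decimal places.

28.0855 amu

Average mass = Σ (abundance × isotope mass) = 0.9223 × 27.977 + 0.0468 × 28.976 + 0.0309 × 29.974
= 25.80319 + 1.35608 + 0.92620 = 28.08547 amu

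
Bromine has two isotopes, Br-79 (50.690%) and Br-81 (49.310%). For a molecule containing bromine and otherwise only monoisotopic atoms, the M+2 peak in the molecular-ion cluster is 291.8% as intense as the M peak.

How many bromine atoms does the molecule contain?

3

With n Br atoms, P(M+2)/P(M) = C(n,1)·p^(n−1)q / p^n = n·q/p = n · 0.49310/0.50690.
n = 2.918 × 0.50690/0.49310 = 3.00 ≈ 3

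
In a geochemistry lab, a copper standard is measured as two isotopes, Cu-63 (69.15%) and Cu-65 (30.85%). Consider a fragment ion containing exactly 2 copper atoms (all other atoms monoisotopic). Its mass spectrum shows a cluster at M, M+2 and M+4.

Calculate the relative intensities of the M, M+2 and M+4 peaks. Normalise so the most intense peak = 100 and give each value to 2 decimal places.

Expanding (0.6915 + 0.3085)^2:
P(M) = 0.6915^2 = 0.478172
P(M+2) = 2 × 0.6915^1 × 0.3085^1 = 0.426656
P(M+4) = 0.3085^2 = 0.095172
The M peak is largest (0.478172); scaling to 100 gives 100.00 : 89.23 : 19.90.

100.00 : 89.23 : 19.90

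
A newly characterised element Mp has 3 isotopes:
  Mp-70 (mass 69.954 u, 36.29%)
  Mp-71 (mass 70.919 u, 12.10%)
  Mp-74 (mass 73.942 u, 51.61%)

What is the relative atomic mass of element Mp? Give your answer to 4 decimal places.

72.1290 u

The abundance-weighted mean is 0.3629 × 69.954 + 0.1210 × 70.919 + 0.5161 × 73.942
= 25.38631 + 8.58120 + 38.16147 = 72.12898 u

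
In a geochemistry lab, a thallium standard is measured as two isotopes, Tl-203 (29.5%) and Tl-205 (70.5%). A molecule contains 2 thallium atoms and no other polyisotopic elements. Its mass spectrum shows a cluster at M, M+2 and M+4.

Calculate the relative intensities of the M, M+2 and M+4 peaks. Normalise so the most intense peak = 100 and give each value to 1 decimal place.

Expanding (0.295 + 0.705)^2:
P(M) = 0.295^2 = 0.087025
P(M+2) = 2 × 0.295^1 × 0.705^1 = 0.415950
P(M+4) = 0.705^2 = 0.497025
The M+4 peak is largest (0.497025); scaling to 100 gives 17.5 : 83.7 : 100.0.

17.5 : 83.7 : 100.0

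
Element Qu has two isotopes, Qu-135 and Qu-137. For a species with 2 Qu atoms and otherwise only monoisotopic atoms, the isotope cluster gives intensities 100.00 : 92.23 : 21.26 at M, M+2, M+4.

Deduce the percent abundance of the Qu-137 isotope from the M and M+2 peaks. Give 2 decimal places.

Write p for the Qu-135 fraction. I(M+2)/I(M) = [C(2,1)·p^1·(1−p)] / p^2 = 2·(1−p)/p = 92.23/100.00 = 0.9223
(1−p)/p = 0.9223/2 = 0.4612  ⇒  p = 1/(1 + 0.4612) = 0.6844
Qu-135: 68.44%, Qu-137: 31.56%.

31.56%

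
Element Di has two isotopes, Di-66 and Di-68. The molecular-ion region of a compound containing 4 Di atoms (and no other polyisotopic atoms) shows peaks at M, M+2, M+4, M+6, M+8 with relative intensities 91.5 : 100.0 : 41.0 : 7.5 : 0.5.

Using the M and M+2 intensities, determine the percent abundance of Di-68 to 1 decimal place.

Write p for the Di-66 fraction. I(M+2)/I(M) = [C(4,1)·p^3·(1−p)] / p^4 = 4·(1−p)/p = 100.0/91.5 = 1.0929
(1−p)/p = 1.0929/4 = 0.2732  ⇒  p = 1/(1 + 0.2732) = 0.7854
Di-66: 78.5%, Di-68: 21.5%.

21.5%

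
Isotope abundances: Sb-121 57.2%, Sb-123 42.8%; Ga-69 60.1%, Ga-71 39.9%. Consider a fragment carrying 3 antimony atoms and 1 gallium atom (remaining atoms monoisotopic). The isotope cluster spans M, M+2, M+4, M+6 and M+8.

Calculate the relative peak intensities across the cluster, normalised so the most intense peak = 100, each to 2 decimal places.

31.55 : 91.76 : 100.00 : 48.39 : 8.77

Antimony pattern (n=3): 0.18714925 : 0.42010426 : 0.31434374 : 0.07840275
Gallium pattern (n=1): 0.6010 : 0.3990
Convolve the two distributions (both contribute in 2-u steps):
  M: 0.18714925×0.6010 = 0.112477
  M+2: 0.18714925×0.3990 + 0.42010426×0.6010 = 0.327155
  M+4: 0.42010426×0.3990 + 0.31434374×0.6010 = 0.356542
  M+6: 0.31434374×0.3990 + 0.07840275×0.6010 = 0.172543
  M+8: 0.07840275×0.3990 = 0.031283
Scale to base peak (0.356542) = 100: 31.55 : 91.76 : 100.00 : 48.39 : 8.77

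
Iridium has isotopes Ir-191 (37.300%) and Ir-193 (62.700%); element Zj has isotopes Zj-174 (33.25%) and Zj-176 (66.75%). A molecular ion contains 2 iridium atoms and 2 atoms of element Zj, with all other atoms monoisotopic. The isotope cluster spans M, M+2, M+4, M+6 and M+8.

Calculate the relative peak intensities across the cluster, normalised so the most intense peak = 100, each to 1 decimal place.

Iridium pattern (n=2): 0.139129 : 0.467742 : 0.393129
Element Zj pattern (n=2): 0.11055625 : 0.4438875 : 0.44555625
Convolve the two distributions (both contribute in 2-u steps):
  M: 0.139129×0.11055625 = 0.015382
  M+2: 0.139129×0.4438875 + 0.467742×0.11055625 = 0.113469
  M+4: 0.139129×0.44555625 + 0.467742×0.4438875 + 0.393129×0.11055625 = 0.313077
  M+6: 0.467742×0.44555625 + 0.393129×0.4438875 = 0.382910
  M+8: 0.393129×0.44555625 = 0.175161
Scale to base peak (0.382910) = 100: 4.0 : 29.6 : 81.8 : 100.0 : 45.7

4.0 : 29.6 : 81.8 : 100.0 : 45.7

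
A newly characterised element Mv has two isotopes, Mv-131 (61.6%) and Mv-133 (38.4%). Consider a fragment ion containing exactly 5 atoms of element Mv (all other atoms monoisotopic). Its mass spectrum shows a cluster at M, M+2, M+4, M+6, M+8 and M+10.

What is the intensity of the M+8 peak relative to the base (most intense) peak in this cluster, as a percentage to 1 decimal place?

(0.616 + 0.384)^5 gives M 0.0887, M+2 0.2765, M+4 0.3447, M+6 0.2149, M+8 0.0670, M+10 0.0083; the largest is M+4.
P(M+4) = C(5,2) × 0.616^3 × 0.384^2 = 10 × 0.2337449 × 0.147456 = 0.344671 (base)
P(M+8) = C(5,4) × 0.616^1 × 0.384^4 = 5 × 0.6160 × 0.02174327 = 0.066969
Relative intensity = 0.066969 / 0.344671 × 100 = 19.4

19.4%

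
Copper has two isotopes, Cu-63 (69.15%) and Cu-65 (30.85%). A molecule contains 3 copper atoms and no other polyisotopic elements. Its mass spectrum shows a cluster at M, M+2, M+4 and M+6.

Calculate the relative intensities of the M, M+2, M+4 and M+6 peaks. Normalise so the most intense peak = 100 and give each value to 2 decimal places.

Expanding (0.6915 + 0.3085)^3:
P(M) = 0.6915^3 = 0.330656
P(M+2) = 3 × 0.6915^2 × 0.3085^1 = 0.442548
P(M+4) = 3 × 0.6915^1 × 0.3085^2 = 0.197435
P(M+6) = 0.3085^3 = 0.029361
The M+2 peak is largest (0.442548); scaling to 100 gives 74.72 : 100.00 : 44.61 : 6.63.

74.72 : 100.00 : 44.61 : 6.63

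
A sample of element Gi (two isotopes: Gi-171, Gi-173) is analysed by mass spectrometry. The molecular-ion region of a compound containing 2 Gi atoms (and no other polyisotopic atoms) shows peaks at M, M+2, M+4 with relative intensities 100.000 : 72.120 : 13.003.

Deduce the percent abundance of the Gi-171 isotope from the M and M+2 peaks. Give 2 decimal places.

73.50%

Let p = fractional abundance of Gi-171. I(M+2)/I(M) = [C(2,1)·p^1·(1−p)] / p^2 = 2·(1−p)/p = 72.120/100.000 = 0.7212
(1−p)/p = 0.7212/2 = 0.3606  ⇒  p = 1/(1 + 0.3606) = 0.7350
Gi-171: 73.50%, Gi-173: 26.50%.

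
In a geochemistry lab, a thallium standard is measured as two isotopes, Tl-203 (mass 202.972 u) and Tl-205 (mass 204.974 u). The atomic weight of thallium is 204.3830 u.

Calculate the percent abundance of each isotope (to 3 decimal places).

Let x be the fractional abundance of Tl-203; then Tl-205 has abundance 1 − x.
202.972·x + 204.974·(1 − x) = 204.3830
(202.972 − 204.974)·x = 204.3830 − 204.974
x = -0.5910 / -2.002 = 0.29520 → 29.520% Tl-203, 70.480% Tl-205.

Tl-203: 29.520%, Tl-205: 70.480%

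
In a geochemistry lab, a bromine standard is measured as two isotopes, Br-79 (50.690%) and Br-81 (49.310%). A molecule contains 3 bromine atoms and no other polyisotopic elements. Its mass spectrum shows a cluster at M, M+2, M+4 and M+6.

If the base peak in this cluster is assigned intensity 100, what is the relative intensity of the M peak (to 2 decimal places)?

(0.50690 + 0.49310)^3 gives M 0.1302, M+2 0.3801, M+4 0.3698, M+6 0.1199; the largest is M+2.
P(M+2) = C(3,1) × 0.50690^2 × 0.49310^1 = 3 × 0.25694761 × 0.4931 = 0.380103 (base)
P(M) = C(3,0) × 0.50690^3 × 0.49310^0 = 1 × 0.13024674 × 1.0000 = 0.130247
Relative intensity = 0.130247 / 0.380103 × 100 = 34.27

34.27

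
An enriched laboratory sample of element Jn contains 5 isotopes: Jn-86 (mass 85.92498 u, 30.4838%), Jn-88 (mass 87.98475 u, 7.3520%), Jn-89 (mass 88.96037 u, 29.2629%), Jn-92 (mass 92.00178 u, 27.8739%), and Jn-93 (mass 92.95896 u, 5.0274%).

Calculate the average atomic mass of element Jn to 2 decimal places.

89.01 u

Ar = Σ fᵢ·mᵢ = 0.304838 × 85.92498 + 0.073520 × 87.98475 + 0.292629 × 88.96037 + 0.278739 × 92.00178 + 0.050274 × 92.95896
= 26.193199 + 6.468639 + 26.032384 + 25.644484 + 4.673419 = 89.012125 u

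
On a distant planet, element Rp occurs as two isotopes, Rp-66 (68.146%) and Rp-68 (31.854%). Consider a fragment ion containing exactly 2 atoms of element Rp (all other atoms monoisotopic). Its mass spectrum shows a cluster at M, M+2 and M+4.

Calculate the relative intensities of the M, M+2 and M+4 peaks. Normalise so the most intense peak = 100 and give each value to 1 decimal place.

The 2 Rp atoms are independent, so intensities follow the terms of (0.68146 + 0.31854)^2.
P(M) = 0.68146^2 = 0.464388
P(M+2) = 2 × 0.68146^1 × 0.31854^1 = 0.434145
P(M+4) = 0.31854^2 = 0.101468
The M peak is largest (0.464388); scaling to 100 gives 100.0 : 93.5 : 21.8.

100.0 : 93.5 : 21.8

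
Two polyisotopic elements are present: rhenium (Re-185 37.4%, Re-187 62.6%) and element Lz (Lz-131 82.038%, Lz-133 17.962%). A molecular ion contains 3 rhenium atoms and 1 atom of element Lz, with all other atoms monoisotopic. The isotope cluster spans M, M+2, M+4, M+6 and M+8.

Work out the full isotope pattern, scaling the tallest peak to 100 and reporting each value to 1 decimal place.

Rhenium pattern (n=3): 0.05231362 : 0.26268713 : 0.43968487 : 0.24531438
Element Lz pattern (n=1): 0.82038 : 0.17962
Convolve the two distributions (both contribute in 2-u steps):
  M: 0.05231362×0.82038 = 0.042917
  M+2: 0.05231362×0.17962 + 0.26268713×0.82038 = 0.224900
  M+4: 0.26268713×0.17962 + 0.43968487×0.82038 = 0.407893
  M+6: 0.43968487×0.17962 + 0.24531438×0.82038 = 0.280227
  M+8: 0.24531438×0.17962 = 0.044063
Scale to base peak (0.407893) = 100: 10.5 : 55.1 : 100.0 : 68.7 : 10.8

10.5 : 55.1 : 100.0 : 68.7 : 10.8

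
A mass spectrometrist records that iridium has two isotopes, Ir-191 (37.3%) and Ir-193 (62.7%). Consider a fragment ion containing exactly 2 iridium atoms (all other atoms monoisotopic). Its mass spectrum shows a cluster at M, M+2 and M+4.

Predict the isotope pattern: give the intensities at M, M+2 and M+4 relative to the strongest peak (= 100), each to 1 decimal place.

29.7 : 100.0 : 84.0

Each Ir atom is independently Ir-191 (p = 0.373) or Ir-193 (q = 0.627); the cluster is the binomial expansion (p + q)^2.
P(M) = 0.373^2 = 0.139129
P(M+2) = 2 × 0.373^1 × 0.627^1 = 0.467742
P(M+4) = 0.627^2 = 0.393129
The M+2 peak is largest (0.467742); scaling to 100 gives 29.7 : 100.0 : 84.0.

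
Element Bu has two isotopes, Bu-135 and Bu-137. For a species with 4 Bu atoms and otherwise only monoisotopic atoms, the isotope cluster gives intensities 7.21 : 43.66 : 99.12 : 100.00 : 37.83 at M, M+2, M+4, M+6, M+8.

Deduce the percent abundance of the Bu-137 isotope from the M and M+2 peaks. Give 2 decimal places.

If p is the fraction of Bu that is Bu-135, then I(M+2)/I(M) = [C(4,1)·p^3·(1−p)] / p^4 = 4·(1−p)/p = 43.66/7.21 = 6.0555
(1−p)/p = 6.0555/4 = 1.5139  ⇒  p = 1/(1 + 1.5139) = 0.3978
Bu-135: 39.78%, Bu-137: 60.22%.

60.22%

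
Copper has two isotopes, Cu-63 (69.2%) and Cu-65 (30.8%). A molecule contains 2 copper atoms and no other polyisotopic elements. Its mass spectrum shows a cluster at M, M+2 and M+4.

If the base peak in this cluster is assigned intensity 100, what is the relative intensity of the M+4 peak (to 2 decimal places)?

Term probabilities: M 0.4789, M+2 0.4263, M+4 0.0949. Base peak = M.
P(M) = C(2,0) × 0.692^2 × 0.308^0 = 1 × 0.478864 × 1.0000 = 0.478864 (base)
P(M+4) = C(2,2) × 0.692^0 × 0.308^2 = 1 × 1.0000 × 0.094864 = 0.094864
Relative intensity = 0.094864 / 0.478864 × 100 = 19.81

19.81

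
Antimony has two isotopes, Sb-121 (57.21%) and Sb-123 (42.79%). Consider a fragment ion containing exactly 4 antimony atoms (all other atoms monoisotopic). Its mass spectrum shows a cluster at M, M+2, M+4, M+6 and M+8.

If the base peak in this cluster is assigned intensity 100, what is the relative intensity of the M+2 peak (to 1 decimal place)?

89.1

Binomial terms of (0.5721 + 0.4279)^4: M 0.1071, M+2 0.3205, M+4 0.3596, M+6 0.1793, M+8 0.0335 → M+4 is the base peak.
P(M+4) = C(4,2) × 0.5721^2 × 0.4279^2 = 6 × 0.32729841 × 0.18309841 = 0.359567 (base)
P(M+2) = C(4,1) × 0.5721^3 × 0.4279^1 = 4 × 0.18724742 × 0.4279 = 0.320493
Relative intensity = 0.320493 / 0.359567 × 100 = 89.1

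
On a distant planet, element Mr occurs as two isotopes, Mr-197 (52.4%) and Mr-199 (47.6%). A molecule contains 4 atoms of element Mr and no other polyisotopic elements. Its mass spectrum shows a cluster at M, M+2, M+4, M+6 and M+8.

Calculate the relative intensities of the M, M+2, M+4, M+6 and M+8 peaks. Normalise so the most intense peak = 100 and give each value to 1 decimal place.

Each Mr atom is independently Mr-197 (p = 0.524) or Mr-199 (q = 0.476); the cluster is the binomial expansion (p + q)^4.
P(M) = 0.524^4 = 0.075392
P(M+2) = 4 × 0.524^3 × 0.476^1 = 0.273943
P(M+4) = 6 × 0.524^2 × 0.476^2 = 0.373274
P(M+6) = 4 × 0.524^1 × 0.476^3 = 0.226054
P(M+8) = 0.476^4 = 0.051337
The M+4 peak is largest (0.373274); scaling to 100 gives 20.2 : 73.4 : 100.0 : 60.6 : 13.8.

20.2 : 73.4 : 100.0 : 60.6 : 13.8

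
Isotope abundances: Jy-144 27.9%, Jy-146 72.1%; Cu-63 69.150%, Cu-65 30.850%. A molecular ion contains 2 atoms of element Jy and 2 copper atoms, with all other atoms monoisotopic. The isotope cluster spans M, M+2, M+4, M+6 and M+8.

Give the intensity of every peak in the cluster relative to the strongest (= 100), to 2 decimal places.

8.70 : 52.75 : 100.00 : 60.82 : 11.57

Element Jy pattern (n=2): 0.077841 : 0.402318 : 0.519841
Copper pattern (n=2): 0.47817225 : 0.4266555 : 0.09517225
Convolve the two distributions (both contribute in 2-u steps):
  M: 0.077841×0.47817225 = 0.037221
  M+2: 0.077841×0.4266555 + 0.402318×0.47817225 = 0.225589
  M+4: 0.077841×0.09517225 + 0.402318×0.4266555 + 0.519841×0.47817225 = 0.427633
  M+6: 0.402318×0.09517225 + 0.519841×0.4266555 = 0.260083
  M+8: 0.519841×0.09517225 = 0.049474
Scale to base peak (0.427633) = 100: 8.70 : 52.75 : 100.00 : 60.82 : 11.57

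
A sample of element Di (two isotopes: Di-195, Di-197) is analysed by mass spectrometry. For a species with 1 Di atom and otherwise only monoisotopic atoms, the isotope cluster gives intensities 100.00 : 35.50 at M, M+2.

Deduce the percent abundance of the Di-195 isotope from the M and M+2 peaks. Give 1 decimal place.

73.8%

Write p for the Di-195 fraction. I(M+2)/I(M) = [C(1,1)·p^0·(1−p)] / p^1 = 1·(1−p)/p = 35.50/100.00 = 0.3550
(1−p)/p = 0.3550/1 = 0.3550  ⇒  p = 1/(1 + 0.3550) = 0.7380
Di-195: 73.8%, Di-197: 26.2%.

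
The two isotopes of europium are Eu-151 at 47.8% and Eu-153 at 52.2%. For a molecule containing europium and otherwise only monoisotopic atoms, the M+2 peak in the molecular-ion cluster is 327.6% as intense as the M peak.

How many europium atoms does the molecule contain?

3

With n Eu atoms, P(M+2)/P(M) = C(n,1)·p^(n−1)q / p^n = n·q/p = n · 0.522/0.478.
n = 3.276 × 0.478/0.522 = 3.00 ≈ 3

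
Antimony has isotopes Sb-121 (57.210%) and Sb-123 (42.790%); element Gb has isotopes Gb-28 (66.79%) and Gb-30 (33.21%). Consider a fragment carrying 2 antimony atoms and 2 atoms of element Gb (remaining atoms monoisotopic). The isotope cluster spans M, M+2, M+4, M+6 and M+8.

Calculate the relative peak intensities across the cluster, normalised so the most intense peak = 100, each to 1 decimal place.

Antimony pattern (n=2): 0.32729841 : 0.48960318 : 0.18309841
Element Gb pattern (n=2): 0.44609041 : 0.44361918 : 0.11029041
Convolve the two distributions (both contribute in 2-u steps):
  M: 0.32729841×0.44609041 = 0.146005
  M+2: 0.32729841×0.44361918 + 0.48960318×0.44609041 = 0.363603
  M+4: 0.32729841×0.11029041 + 0.48960318×0.44361918 + 0.18309841×0.44609041 = 0.334974
  M+6: 0.48960318×0.11029041 + 0.18309841×0.44361918 = 0.135225
  M+8: 0.18309841×0.11029041 = 0.020194
Scale to base peak (0.363603) = 100: 40.2 : 100.0 : 92.1 : 37.2 : 5.6

40.2 : 100.0 : 92.1 : 37.2 : 5.6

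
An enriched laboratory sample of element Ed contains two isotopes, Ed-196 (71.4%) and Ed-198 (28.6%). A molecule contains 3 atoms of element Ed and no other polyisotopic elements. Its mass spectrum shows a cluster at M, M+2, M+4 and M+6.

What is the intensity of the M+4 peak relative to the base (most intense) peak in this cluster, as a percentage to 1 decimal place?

Binomial terms of (0.714 + 0.286)^3: M 0.3640, M+2 0.4374, M+4 0.1752, M+6 0.0234 → M+2 is the base peak.
P(M+2) = C(3,1) × 0.714^2 × 0.286^1 = 3 × 0.509796 × 0.2860 = 0.437405 (base)
P(M+4) = C(3,2) × 0.714^1 × 0.286^2 = 3 × 0.7140 × 0.081796 = 0.175207
Relative intensity = 0.175207 / 0.437405 × 100 = 40.1

40.1%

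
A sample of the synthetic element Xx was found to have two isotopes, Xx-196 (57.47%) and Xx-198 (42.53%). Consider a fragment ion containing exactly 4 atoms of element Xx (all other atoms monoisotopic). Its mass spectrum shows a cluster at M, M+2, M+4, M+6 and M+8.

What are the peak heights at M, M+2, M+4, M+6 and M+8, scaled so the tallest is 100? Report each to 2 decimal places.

30.43 : 90.09 : 100.00 : 49.34 : 9.13

Expanding (0.5747 + 0.4253)^4:
P(M) = 0.5747^4 = 0.109085
P(M+2) = 4 × 0.5747^3 × 0.4253^1 = 0.322908
P(M+4) = 6 × 0.5747^2 × 0.4253^2 = 0.358447
P(M+6) = 4 × 0.5747^1 × 0.4253^3 = 0.176843
P(M+8) = 0.4253^4 = 0.032718
The M+4 peak is largest (0.358447); scaling to 100 gives 30.43 : 90.09 : 100.00 : 49.34 : 9.13.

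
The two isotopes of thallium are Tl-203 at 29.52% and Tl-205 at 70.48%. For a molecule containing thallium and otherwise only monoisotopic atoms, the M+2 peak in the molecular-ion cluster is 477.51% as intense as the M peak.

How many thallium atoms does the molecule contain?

For n independent Tl atoms, I(M+2)/I(M) = n · (abundance Tl-205) / (abundance Tl-203) = n · 0.7048/0.2952.
n = 4.7751 × 0.2952/0.7048 = 2.00 ≈ 2

2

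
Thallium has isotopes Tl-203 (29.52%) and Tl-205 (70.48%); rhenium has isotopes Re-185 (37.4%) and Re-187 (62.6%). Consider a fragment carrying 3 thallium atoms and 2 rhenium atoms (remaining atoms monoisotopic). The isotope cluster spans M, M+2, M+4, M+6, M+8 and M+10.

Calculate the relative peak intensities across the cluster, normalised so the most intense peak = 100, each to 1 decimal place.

Thallium pattern (n=3): 0.02572463 : 0.18425524 : 0.43991564 : 0.35010449
Rhenium pattern (n=2): 0.139876 : 0.468248 : 0.391876
Convolve the two distributions (both contribute in 2-u steps):
  M: 0.02572463×0.139876 = 0.003598
  M+2: 0.02572463×0.468248 + 0.18425524×0.139876 = 0.037818
  M+4: 0.02572463×0.391876 + 0.18425524×0.468248 + 0.43991564×0.139876 = 0.157892
  M+6: 0.18425524×0.391876 + 0.43991564×0.468248 + 0.35010449×0.139876 = 0.327166
  M+8: 0.43991564×0.391876 + 0.35010449×0.468248 = 0.336328
  M+10: 0.35010449×0.391876 = 0.137198
Scale to base peak (0.336328) = 100: 1.1 : 11.2 : 46.9 : 97.3 : 100.0 : 40.8

1.1 : 11.2 : 46.9 : 97.3 : 100.0 : 40.8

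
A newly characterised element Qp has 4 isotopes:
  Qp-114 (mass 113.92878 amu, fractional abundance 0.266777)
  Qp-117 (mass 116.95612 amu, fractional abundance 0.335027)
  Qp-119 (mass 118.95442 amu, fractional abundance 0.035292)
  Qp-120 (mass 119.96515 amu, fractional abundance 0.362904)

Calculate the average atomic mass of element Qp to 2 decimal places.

Weight each isotope mass by its fractional abundance: 0.266777 × 113.92878 + 0.335027 × 116.95612 + 0.035292 × 118.95442 + 0.362904 × 119.96515
= 30.393578 + 39.183458 + 4.198139 + 43.535833 = 117.311008 amu

117.31 amu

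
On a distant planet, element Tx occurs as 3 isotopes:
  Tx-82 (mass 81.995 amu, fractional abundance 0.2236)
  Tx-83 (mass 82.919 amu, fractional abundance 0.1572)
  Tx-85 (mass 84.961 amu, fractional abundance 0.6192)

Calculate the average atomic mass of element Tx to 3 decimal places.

Ar = Σ fᵢ·mᵢ = 0.2236 × 81.995 + 0.1572 × 82.919 + 0.6192 × 84.961
= 18.3341 + 13.0349 + 52.6079 = 83.9769 amu

83.977 amu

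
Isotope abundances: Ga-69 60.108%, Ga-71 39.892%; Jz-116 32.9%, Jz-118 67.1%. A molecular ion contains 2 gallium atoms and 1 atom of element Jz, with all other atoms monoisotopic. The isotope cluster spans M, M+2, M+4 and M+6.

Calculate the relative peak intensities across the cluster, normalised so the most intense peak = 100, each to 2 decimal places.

Gallium pattern (n=2): 0.36129717 : 0.47956567 : 0.15913717
Element Jz pattern (n=1): 0.3290 : 0.6710
Convolve the two distributions (both contribute in 2-u steps):
  M: 0.36129717×0.3290 = 0.118867
  M+2: 0.36129717×0.6710 + 0.47956567×0.3290 = 0.400208
  M+4: 0.47956567×0.6710 + 0.15913717×0.3290 = 0.374145
  M+6: 0.15913717×0.6710 = 0.106781
Scale to base peak (0.400208) = 100: 29.70 : 100.00 : 93.49 : 26.68

29.70 : 100.00 : 93.49 : 26.68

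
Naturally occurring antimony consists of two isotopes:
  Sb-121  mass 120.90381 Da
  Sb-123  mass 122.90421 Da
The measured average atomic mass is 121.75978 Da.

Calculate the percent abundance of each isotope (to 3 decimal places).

Let x be the fractional abundance of Sb-121; then Sb-123 has abundance 1 − x.
120.90381·x + 122.90421·(1 − x) = 121.75978
(120.90381 − 122.90421)·x = 121.75978 − 122.90421
x = -1.14443 / -2.00040 = 0.57210 → 57.210% Sb-121, 42.790% Sb-123.

Sb-121: 57.210%, Sb-123: 42.790%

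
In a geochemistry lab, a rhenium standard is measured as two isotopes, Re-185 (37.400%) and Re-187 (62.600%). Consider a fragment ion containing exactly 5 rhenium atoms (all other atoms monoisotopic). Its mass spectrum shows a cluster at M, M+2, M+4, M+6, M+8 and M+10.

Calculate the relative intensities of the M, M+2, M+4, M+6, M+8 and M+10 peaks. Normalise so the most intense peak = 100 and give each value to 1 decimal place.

2.1 : 17.8 : 59.7 : 100.0 : 83.7 : 28.0

Each Re atom is independently Re-185 (p = 0.37400) or Re-187 (q = 0.62600); the cluster is the binomial expansion (p + q)^5.
P(M) = 0.37400^5 = 0.007317
P(M+2) = 5 × 0.37400^4 × 0.62600^1 = 0.061239
P(M+4) = 10 × 0.37400^3 × 0.62600^2 = 0.205005
P(M+6) = 10 × 0.37400^2 × 0.62600^3 = 0.343136
P(M+8) = 5 × 0.37400^1 × 0.62600^4 = 0.287170
P(M+10) = 0.62600^5 = 0.096133
The M+6 peak is largest (0.343136); scaling to 100 gives 2.1 : 17.8 : 59.7 : 100.0 : 83.7 : 28.0.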